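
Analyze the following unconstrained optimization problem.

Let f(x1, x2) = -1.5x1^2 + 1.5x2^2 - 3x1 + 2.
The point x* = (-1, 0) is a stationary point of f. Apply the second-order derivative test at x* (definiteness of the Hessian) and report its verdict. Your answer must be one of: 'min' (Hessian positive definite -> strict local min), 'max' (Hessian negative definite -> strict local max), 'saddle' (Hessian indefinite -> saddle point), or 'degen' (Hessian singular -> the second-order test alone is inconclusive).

Compute the Hessian H = grad^2 f:
  H = [[-3, 0], [0, 3]]
Verify stationarity: grad f(x*) = H x* + g = (0, 0).
Eigenvalues of H: -3, 3.
Eigenvalues have mixed signs, so H is indefinite -> x* is a saddle point.

saddle


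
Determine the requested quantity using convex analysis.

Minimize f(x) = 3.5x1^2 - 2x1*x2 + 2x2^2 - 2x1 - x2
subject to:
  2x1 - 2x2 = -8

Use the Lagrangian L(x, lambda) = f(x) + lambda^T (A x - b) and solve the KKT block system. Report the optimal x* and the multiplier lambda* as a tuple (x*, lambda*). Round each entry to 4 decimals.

Form the Lagrangian:
  L(x, lambda) = (1/2) x^T Q x + c^T x + lambda^T (A x - b)
Stationarity (grad_x L = 0): Q x + c + A^T lambda = 0.
Primal feasibility: A x = b.

This gives the KKT block system:
  [ Q   A^T ] [ x     ]   [-c ]
  [ A    0  ] [ lambda ] = [ b ]

Solving the linear system:
  x*      = (-0.7143, 3.2857)
  lambda* = (6.7857)
  f(x*)   = 26.2143

x* = (-0.7143, 3.2857), lambda* = (6.7857)


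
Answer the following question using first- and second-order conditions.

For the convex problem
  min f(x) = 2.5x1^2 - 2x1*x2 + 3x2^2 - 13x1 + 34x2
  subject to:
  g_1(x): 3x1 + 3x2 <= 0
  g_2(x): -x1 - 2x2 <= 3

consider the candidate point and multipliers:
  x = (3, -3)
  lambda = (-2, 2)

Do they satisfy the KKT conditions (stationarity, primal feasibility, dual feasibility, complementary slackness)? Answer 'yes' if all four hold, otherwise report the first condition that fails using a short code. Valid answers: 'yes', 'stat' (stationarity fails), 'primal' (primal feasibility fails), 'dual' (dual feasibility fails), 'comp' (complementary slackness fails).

Gradient of f: grad f(x) = Q x + c = (8, 10)
Constraint values g_i(x) = a_i^T x - b_i:
  g_1((3, -3)) = 0
  g_2((3, -3)) = 0
Stationarity residual: grad f(x) + sum_i lambda_i a_i = (0, 0)
  -> stationarity OK
Primal feasibility (all g_i <= 0): OK
Dual feasibility (all lambda_i >= 0): FAILS
Complementary slackness (lambda_i * g_i(x) = 0 for all i): OK

Verdict: the first failing condition is dual_feasibility -> dual.

dual


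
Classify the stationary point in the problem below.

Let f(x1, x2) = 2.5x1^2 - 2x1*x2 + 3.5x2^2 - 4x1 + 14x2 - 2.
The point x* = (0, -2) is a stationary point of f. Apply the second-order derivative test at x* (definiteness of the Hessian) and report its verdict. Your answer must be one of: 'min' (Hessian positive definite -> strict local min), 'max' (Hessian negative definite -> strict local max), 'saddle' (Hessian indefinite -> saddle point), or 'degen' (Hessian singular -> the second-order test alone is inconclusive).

Compute the Hessian H = grad^2 f:
  H = [[5, -2], [-2, 7]]
Verify stationarity: grad f(x*) = H x* + g = (0, 0).
Eigenvalues of H: 3.7639, 8.2361.
Both eigenvalues > 0, so H is positive definite -> x* is a strict local min.

min


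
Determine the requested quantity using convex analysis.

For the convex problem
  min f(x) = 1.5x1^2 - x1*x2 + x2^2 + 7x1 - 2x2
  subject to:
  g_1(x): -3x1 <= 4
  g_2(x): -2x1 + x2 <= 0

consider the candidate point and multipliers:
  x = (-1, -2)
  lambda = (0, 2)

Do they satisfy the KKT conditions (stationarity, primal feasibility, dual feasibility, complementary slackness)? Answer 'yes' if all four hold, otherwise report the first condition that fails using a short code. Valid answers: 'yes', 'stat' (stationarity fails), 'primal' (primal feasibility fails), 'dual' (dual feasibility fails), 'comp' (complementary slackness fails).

Gradient of f: grad f(x) = Q x + c = (6, -5)
Constraint values g_i(x) = a_i^T x - b_i:
  g_1((-1, -2)) = -1
  g_2((-1, -2)) = 0
Stationarity residual: grad f(x) + sum_i lambda_i a_i = (2, -3)
  -> stationarity FAILS
Primal feasibility (all g_i <= 0): OK
Dual feasibility (all lambda_i >= 0): OK
Complementary slackness (lambda_i * g_i(x) = 0 for all i): OK

Verdict: the first failing condition is stationarity -> stat.

stat


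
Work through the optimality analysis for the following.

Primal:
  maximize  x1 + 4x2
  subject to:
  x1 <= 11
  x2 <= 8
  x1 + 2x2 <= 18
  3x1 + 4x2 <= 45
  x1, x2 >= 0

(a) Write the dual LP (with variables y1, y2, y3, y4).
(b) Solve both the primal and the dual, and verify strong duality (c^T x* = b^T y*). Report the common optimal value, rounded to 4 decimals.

The standard primal-dual pair for 'max c^T x s.t. A x <= b, x >= 0' is:
  Dual:  min b^T y  s.t.  A^T y >= c,  y >= 0.

So the dual LP is:
  minimize  11y1 + 8y2 + 18y3 + 45y4
  subject to:
    y1 + y3 + 3y4 >= 1
    y2 + 2y3 + 4y4 >= 4
    y1, y2, y3, y4 >= 0

Solving the primal: x* = (2, 8).
  primal value c^T x* = 34.
Solving the dual: y* = (0, 2, 1, 0).
  dual value b^T y* = 34.
Strong duality: c^T x* = b^T y*. Confirmed.

34


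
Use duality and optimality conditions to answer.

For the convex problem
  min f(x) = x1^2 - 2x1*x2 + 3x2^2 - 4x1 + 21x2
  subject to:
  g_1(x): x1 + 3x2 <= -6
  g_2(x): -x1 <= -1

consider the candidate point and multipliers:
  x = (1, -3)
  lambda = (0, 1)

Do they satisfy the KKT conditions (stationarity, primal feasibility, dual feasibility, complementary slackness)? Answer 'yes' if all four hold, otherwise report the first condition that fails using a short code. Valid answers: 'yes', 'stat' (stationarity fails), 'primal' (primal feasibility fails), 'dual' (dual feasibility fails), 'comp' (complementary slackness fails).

Gradient of f: grad f(x) = Q x + c = (4, 1)
Constraint values g_i(x) = a_i^T x - b_i:
  g_1((1, -3)) = -2
  g_2((1, -3)) = 0
Stationarity residual: grad f(x) + sum_i lambda_i a_i = (3, 1)
  -> stationarity FAILS
Primal feasibility (all g_i <= 0): OK
Dual feasibility (all lambda_i >= 0): OK
Complementary slackness (lambda_i * g_i(x) = 0 for all i): OK

Verdict: the first failing condition is stationarity -> stat.

stat


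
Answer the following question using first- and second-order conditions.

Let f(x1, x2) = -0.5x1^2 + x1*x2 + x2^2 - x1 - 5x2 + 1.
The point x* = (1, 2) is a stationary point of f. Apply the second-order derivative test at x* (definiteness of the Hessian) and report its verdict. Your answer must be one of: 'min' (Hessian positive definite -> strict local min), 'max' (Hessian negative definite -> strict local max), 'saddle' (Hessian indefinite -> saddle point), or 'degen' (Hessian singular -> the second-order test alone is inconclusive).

Compute the Hessian H = grad^2 f:
  H = [[-1, 1], [1, 2]]
Verify stationarity: grad f(x*) = H x* + g = (0, 0).
Eigenvalues of H: -1.3028, 2.3028.
Eigenvalues have mixed signs, so H is indefinite -> x* is a saddle point.

saddle


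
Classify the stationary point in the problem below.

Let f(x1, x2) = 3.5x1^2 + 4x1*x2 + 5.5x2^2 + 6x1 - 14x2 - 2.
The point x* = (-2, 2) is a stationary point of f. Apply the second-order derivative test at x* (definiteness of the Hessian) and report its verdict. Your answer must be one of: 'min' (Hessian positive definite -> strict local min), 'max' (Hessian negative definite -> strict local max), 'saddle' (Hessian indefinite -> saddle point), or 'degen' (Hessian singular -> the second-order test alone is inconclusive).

Compute the Hessian H = grad^2 f:
  H = [[7, 4], [4, 11]]
Verify stationarity: grad f(x*) = H x* + g = (0, 0).
Eigenvalues of H: 4.5279, 13.4721.
Both eigenvalues > 0, so H is positive definite -> x* is a strict local min.

min


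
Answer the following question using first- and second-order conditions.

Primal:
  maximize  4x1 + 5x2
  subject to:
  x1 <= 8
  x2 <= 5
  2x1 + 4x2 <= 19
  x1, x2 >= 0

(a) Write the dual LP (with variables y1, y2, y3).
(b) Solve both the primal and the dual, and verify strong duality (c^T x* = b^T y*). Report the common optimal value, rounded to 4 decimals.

The standard primal-dual pair for 'max c^T x s.t. A x <= b, x >= 0' is:
  Dual:  min b^T y  s.t.  A^T y >= c,  y >= 0.

So the dual LP is:
  minimize  8y1 + 5y2 + 19y3
  subject to:
    y1 + 2y3 >= 4
    y2 + 4y3 >= 5
    y1, y2, y3 >= 0

Solving the primal: x* = (8, 0.75).
  primal value c^T x* = 35.75.
Solving the dual: y* = (1.5, 0, 1.25).
  dual value b^T y* = 35.75.
Strong duality: c^T x* = b^T y*. Confirmed.

35.75


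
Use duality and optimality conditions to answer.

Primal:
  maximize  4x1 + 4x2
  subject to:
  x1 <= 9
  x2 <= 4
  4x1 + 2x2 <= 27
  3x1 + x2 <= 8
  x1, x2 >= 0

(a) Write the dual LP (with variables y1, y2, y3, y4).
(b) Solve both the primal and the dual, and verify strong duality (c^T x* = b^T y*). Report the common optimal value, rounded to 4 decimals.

The standard primal-dual pair for 'max c^T x s.t. A x <= b, x >= 0' is:
  Dual:  min b^T y  s.t.  A^T y >= c,  y >= 0.

So the dual LP is:
  minimize  9y1 + 4y2 + 27y3 + 8y4
  subject to:
    y1 + 4y3 + 3y4 >= 4
    y2 + 2y3 + y4 >= 4
    y1, y2, y3, y4 >= 0

Solving the primal: x* = (1.3333, 4).
  primal value c^T x* = 21.3333.
Solving the dual: y* = (0, 2.6667, 0, 1.3333).
  dual value b^T y* = 21.3333.
Strong duality: c^T x* = b^T y*. Confirmed.

21.3333


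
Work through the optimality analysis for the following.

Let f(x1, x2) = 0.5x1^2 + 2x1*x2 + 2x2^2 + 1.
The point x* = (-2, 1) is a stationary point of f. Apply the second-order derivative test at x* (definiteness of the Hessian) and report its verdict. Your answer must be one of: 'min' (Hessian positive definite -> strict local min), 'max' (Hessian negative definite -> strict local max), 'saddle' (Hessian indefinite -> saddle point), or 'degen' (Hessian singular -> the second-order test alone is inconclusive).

Compute the Hessian H = grad^2 f:
  H = [[1, 2], [2, 4]]
Verify stationarity: grad f(x*) = H x* + g = (0, 0).
Eigenvalues of H: 0, 5.
H has a zero eigenvalue (singular; positive semidefinite but not definite), so H is neither positive definite, negative definite, nor indefinite. The second-order test alone is inconclusive -> degen.
(Indeed, f is constant along the null direction of H through x*, so x* is not a strict local extremum.)

degen


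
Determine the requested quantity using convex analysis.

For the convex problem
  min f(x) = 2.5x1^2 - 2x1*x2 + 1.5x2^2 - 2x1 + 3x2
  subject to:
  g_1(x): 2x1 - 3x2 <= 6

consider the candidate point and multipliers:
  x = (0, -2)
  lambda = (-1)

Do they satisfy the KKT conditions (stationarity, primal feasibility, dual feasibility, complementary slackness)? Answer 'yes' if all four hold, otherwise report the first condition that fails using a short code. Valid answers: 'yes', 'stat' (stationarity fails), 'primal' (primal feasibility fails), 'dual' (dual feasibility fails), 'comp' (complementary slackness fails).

Gradient of f: grad f(x) = Q x + c = (2, -3)
Constraint values g_i(x) = a_i^T x - b_i:
  g_1((0, -2)) = 0
Stationarity residual: grad f(x) + sum_i lambda_i a_i = (0, 0)
  -> stationarity OK
Primal feasibility (all g_i <= 0): OK
Dual feasibility (all lambda_i >= 0): FAILS
Complementary slackness (lambda_i * g_i(x) = 0 for all i): OK

Verdict: the first failing condition is dual_feasibility -> dual.

dual


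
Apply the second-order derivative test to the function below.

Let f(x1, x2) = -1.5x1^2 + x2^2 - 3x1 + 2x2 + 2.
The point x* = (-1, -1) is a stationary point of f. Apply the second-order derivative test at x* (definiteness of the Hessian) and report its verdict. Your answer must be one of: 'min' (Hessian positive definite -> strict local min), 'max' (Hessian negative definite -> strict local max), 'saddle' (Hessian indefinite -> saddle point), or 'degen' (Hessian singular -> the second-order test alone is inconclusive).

Compute the Hessian H = grad^2 f:
  H = [[-3, 0], [0, 2]]
Verify stationarity: grad f(x*) = H x* + g = (0, 0).
Eigenvalues of H: -3, 2.
Eigenvalues have mixed signs, so H is indefinite -> x* is a saddle point.

saddle


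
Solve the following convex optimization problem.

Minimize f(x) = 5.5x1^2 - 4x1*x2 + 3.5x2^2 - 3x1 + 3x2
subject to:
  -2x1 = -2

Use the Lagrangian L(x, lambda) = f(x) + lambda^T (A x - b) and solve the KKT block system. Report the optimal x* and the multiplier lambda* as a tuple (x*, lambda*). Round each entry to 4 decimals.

Form the Lagrangian:
  L(x, lambda) = (1/2) x^T Q x + c^T x + lambda^T (A x - b)
Stationarity (grad_x L = 0): Q x + c + A^T lambda = 0.
Primal feasibility: A x = b.

This gives the KKT block system:
  [ Q   A^T ] [ x     ]   [-c ]
  [ A    0  ] [ lambda ] = [ b ]

Solving the linear system:
  x*      = (1, 0.1429)
  lambda* = (3.7143)
  f(x*)   = 2.4286

x* = (1, 0.1429), lambda* = (3.7143)


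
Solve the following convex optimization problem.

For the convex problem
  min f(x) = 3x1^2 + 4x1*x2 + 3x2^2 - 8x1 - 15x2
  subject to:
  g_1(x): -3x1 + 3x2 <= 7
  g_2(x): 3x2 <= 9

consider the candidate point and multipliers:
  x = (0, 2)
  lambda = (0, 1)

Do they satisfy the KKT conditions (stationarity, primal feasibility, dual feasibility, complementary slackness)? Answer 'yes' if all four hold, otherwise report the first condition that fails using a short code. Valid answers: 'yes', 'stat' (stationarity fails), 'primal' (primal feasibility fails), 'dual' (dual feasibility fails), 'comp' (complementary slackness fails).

Gradient of f: grad f(x) = Q x + c = (0, -3)
Constraint values g_i(x) = a_i^T x - b_i:
  g_1((0, 2)) = -1
  g_2((0, 2)) = -3
Stationarity residual: grad f(x) + sum_i lambda_i a_i = (0, 0)
  -> stationarity OK
Primal feasibility (all g_i <= 0): OK
Dual feasibility (all lambda_i >= 0): OK
Complementary slackness (lambda_i * g_i(x) = 0 for all i): FAILS

Verdict: the first failing condition is complementary_slackness -> comp.

comp


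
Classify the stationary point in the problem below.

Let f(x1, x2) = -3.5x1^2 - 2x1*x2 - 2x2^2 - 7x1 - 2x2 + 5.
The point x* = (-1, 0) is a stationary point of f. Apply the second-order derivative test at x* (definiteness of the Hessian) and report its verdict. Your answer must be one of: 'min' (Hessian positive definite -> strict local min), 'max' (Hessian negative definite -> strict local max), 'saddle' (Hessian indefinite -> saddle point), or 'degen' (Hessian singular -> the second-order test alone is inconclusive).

Compute the Hessian H = grad^2 f:
  H = [[-7, -2], [-2, -4]]
Verify stationarity: grad f(x*) = H x* + g = (0, 0).
Eigenvalues of H: -8, -3.
Both eigenvalues < 0, so H is negative definite -> x* is a strict local max.

max


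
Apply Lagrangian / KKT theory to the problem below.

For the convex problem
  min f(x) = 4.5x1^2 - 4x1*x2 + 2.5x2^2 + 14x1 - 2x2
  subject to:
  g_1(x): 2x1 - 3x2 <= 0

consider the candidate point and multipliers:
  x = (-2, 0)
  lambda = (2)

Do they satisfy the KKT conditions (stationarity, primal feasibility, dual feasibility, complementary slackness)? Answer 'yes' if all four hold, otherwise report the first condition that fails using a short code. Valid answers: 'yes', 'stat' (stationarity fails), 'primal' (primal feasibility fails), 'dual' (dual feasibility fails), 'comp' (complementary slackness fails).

Gradient of f: grad f(x) = Q x + c = (-4, 6)
Constraint values g_i(x) = a_i^T x - b_i:
  g_1((-2, 0)) = -4
Stationarity residual: grad f(x) + sum_i lambda_i a_i = (0, 0)
  -> stationarity OK
Primal feasibility (all g_i <= 0): OK
Dual feasibility (all lambda_i >= 0): OK
Complementary slackness (lambda_i * g_i(x) = 0 for all i): FAILS

Verdict: the first failing condition is complementary_slackness -> comp.

comp


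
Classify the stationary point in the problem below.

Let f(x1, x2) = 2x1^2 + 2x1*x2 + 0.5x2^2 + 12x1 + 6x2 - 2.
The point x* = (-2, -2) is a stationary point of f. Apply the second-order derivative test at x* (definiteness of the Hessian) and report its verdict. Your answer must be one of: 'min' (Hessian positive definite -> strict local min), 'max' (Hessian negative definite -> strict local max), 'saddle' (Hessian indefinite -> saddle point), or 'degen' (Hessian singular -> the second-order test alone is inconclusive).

Compute the Hessian H = grad^2 f:
  H = [[4, 2], [2, 1]]
Verify stationarity: grad f(x*) = H x* + g = (0, 0).
Eigenvalues of H: 0, 5.
H has a zero eigenvalue (singular; positive semidefinite but not definite), so H is neither positive definite, negative definite, nor indefinite. The second-order test alone is inconclusive -> degen.
(Indeed, f is constant along the null direction of H through x*, so x* is not a strict local extremum.)

degen


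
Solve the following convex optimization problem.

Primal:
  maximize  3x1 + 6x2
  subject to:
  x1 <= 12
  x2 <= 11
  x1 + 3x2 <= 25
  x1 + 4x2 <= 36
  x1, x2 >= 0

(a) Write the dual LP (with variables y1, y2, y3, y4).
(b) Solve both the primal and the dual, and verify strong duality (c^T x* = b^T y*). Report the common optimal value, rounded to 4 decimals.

The standard primal-dual pair for 'max c^T x s.t. A x <= b, x >= 0' is:
  Dual:  min b^T y  s.t.  A^T y >= c,  y >= 0.

So the dual LP is:
  minimize  12y1 + 11y2 + 25y3 + 36y4
  subject to:
    y1 + y3 + y4 >= 3
    y2 + 3y3 + 4y4 >= 6
    y1, y2, y3, y4 >= 0

Solving the primal: x* = (12, 4.3333).
  primal value c^T x* = 62.
Solving the dual: y* = (1, 0, 2, 0).
  dual value b^T y* = 62.
Strong duality: c^T x* = b^T y*. Confirmed.

62


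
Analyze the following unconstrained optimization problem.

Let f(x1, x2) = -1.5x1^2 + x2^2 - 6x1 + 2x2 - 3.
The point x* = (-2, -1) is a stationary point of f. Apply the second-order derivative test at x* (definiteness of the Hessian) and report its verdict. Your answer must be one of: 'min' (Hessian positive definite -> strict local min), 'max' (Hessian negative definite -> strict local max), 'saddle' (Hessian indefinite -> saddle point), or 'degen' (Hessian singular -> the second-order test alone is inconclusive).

Compute the Hessian H = grad^2 f:
  H = [[-3, 0], [0, 2]]
Verify stationarity: grad f(x*) = H x* + g = (0, 0).
Eigenvalues of H: -3, 2.
Eigenvalues have mixed signs, so H is indefinite -> x* is a saddle point.

saddle


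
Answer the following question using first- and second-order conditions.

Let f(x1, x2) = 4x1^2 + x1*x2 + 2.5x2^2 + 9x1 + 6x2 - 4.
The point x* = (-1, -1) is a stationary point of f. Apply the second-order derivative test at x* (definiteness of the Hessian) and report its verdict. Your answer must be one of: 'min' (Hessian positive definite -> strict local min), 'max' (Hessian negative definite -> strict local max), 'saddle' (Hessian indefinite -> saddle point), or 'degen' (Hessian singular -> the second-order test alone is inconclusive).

Compute the Hessian H = grad^2 f:
  H = [[8, 1], [1, 5]]
Verify stationarity: grad f(x*) = H x* + g = (0, 0).
Eigenvalues of H: 4.6972, 8.3028.
Both eigenvalues > 0, so H is positive definite -> x* is a strict local min.

min


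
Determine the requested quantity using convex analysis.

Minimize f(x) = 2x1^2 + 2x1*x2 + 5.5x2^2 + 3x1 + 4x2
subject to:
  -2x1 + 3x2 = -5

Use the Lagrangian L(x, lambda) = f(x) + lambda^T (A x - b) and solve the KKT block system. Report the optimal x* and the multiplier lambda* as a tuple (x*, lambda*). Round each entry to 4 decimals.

Form the Lagrangian:
  L(x, lambda) = (1/2) x^T Q x + c^T x + lambda^T (A x - b)
Stationarity (grad_x L = 0): Q x + c + A^T lambda = 0.
Primal feasibility: A x = b.

This gives the KKT block system:
  [ Q   A^T ] [ x     ]   [-c ]
  [ A    0  ] [ lambda ] = [ b ]

Solving the linear system:
  x*      = (0.8558, -1.0962)
  lambda* = (2.1154)
  f(x*)   = 4.3798

x* = (0.8558, -1.0962), lambda* = (2.1154)


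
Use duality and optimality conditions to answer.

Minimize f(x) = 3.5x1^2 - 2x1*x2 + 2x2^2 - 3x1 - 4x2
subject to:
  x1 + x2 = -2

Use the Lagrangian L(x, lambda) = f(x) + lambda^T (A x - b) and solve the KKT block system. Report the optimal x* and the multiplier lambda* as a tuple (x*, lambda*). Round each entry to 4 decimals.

Form the Lagrangian:
  L(x, lambda) = (1/2) x^T Q x + c^T x + lambda^T (A x - b)
Stationarity (grad_x L = 0): Q x + c + A^T lambda = 0.
Primal feasibility: A x = b.

This gives the KKT block system:
  [ Q   A^T ] [ x     ]   [-c ]
  [ A    0  ] [ lambda ] = [ b ]

Solving the linear system:
  x*      = (-0.8667, -1.1333)
  lambda* = (6.8)
  f(x*)   = 10.3667

x* = (-0.8667, -1.1333), lambda* = (6.8)


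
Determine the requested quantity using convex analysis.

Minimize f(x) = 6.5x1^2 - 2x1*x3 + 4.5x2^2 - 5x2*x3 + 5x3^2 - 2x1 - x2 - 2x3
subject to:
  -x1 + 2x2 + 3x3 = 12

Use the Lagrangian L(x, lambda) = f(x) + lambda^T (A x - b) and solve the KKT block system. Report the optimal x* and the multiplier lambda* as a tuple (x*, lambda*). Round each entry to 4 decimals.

Form the Lagrangian:
  L(x, lambda) = (1/2) x^T Q x + c^T x + lambda^T (A x - b)
Stationarity (grad_x L = 0): Q x + c + A^T lambda = 0.
Primal feasibility: A x = b.

This gives the KKT block system:
  [ Q   A^T ] [ x     ]   [-c ]
  [ A    0  ] [ lambda ] = [ b ]

Solving the linear system:
  x*      = (0.2587, 2.3367, 2.5284)
  lambda* = (-3.6943)
  f(x*)   = 18.2105

x* = (0.2587, 2.3367, 2.5284), lambda* = (-3.6943)


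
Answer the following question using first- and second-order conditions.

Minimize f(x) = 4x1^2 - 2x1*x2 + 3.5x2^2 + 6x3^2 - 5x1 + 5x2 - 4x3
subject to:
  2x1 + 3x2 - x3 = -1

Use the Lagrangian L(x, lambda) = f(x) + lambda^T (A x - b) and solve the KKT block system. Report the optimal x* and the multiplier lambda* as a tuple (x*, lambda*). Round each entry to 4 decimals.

Form the Lagrangian:
  L(x, lambda) = (1/2) x^T Q x + c^T x + lambda^T (A x - b)
Stationarity (grad_x L = 0): Q x + c + A^T lambda = 0.
Primal feasibility: A x = b.

This gives the KKT block system:
  [ Q   A^T ] [ x     ]   [-c ]
  [ A    0  ] [ lambda ] = [ b ]

Solving the linear system:
  x*      = (0.4968, -0.5545, 0.3299)
  lambda* = (-0.0416)
  f(x*)   = -3.3088

x* = (0.4968, -0.5545, 0.3299), lambda* = (-0.0416)


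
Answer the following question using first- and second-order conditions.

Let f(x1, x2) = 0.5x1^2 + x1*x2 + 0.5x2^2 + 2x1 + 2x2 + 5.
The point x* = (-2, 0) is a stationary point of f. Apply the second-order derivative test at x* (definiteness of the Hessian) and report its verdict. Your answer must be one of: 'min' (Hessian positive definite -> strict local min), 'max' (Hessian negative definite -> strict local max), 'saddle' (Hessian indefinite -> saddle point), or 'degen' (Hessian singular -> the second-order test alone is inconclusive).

Compute the Hessian H = grad^2 f:
  H = [[1, 1], [1, 1]]
Verify stationarity: grad f(x*) = H x* + g = (0, 0).
Eigenvalues of H: 0, 2.
H has a zero eigenvalue (singular; positive semidefinite but not definite), so H is neither positive definite, negative definite, nor indefinite. The second-order test alone is inconclusive -> degen.
(Indeed, f is constant along the null direction of H through x*, so x* is not a strict local extremum.)

degen


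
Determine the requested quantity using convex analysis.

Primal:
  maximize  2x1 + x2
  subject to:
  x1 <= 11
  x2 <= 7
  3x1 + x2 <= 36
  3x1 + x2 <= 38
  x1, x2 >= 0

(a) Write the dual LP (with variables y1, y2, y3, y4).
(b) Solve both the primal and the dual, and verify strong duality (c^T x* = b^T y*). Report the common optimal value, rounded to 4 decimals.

The standard primal-dual pair for 'max c^T x s.t. A x <= b, x >= 0' is:
  Dual:  min b^T y  s.t.  A^T y >= c,  y >= 0.

So the dual LP is:
  minimize  11y1 + 7y2 + 36y3 + 38y4
  subject to:
    y1 + 3y3 + 3y4 >= 2
    y2 + y3 + y4 >= 1
    y1, y2, y3, y4 >= 0

Solving the primal: x* = (9.6667, 7).
  primal value c^T x* = 26.3333.
Solving the dual: y* = (0, 0.3333, 0.6667, 0).
  dual value b^T y* = 26.3333.
Strong duality: c^T x* = b^T y*. Confirmed.

26.3333


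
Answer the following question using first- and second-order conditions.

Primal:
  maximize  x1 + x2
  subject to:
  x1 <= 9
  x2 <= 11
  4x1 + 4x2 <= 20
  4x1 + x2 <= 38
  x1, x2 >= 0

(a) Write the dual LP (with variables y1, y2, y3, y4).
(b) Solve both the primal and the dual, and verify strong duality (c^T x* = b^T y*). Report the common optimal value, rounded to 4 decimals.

The standard primal-dual pair for 'max c^T x s.t. A x <= b, x >= 0' is:
  Dual:  min b^T y  s.t.  A^T y >= c,  y >= 0.

So the dual LP is:
  minimize  9y1 + 11y2 + 20y3 + 38y4
  subject to:
    y1 + 4y3 + 4y4 >= 1
    y2 + 4y3 + y4 >= 1
    y1, y2, y3, y4 >= 0

Solving the primal: x* = (5, 0).
  primal value c^T x* = 5.
Solving the dual: y* = (0, 0, 0.25, 0).
  dual value b^T y* = 5.
Strong duality: c^T x* = b^T y*. Confirmed.

5


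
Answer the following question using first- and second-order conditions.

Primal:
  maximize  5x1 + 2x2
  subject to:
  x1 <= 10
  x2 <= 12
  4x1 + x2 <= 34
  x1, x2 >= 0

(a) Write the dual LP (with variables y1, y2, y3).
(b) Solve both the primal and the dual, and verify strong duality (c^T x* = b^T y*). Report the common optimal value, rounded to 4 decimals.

The standard primal-dual pair for 'max c^T x s.t. A x <= b, x >= 0' is:
  Dual:  min b^T y  s.t.  A^T y >= c,  y >= 0.

So the dual LP is:
  minimize  10y1 + 12y2 + 34y3
  subject to:
    y1 + 4y3 >= 5
    y2 + y3 >= 2
    y1, y2, y3 >= 0

Solving the primal: x* = (5.5, 12).
  primal value c^T x* = 51.5.
Solving the dual: y* = (0, 0.75, 1.25).
  dual value b^T y* = 51.5.
Strong duality: c^T x* = b^T y*. Confirmed.

51.5


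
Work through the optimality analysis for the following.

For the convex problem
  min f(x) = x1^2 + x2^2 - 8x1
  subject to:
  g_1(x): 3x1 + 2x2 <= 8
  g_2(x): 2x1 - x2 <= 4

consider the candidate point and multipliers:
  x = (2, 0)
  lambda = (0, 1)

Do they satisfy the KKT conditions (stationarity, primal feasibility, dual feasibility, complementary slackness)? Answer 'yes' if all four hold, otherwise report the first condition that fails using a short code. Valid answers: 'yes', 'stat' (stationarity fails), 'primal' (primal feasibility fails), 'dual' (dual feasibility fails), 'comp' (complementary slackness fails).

Gradient of f: grad f(x) = Q x + c = (-4, 0)
Constraint values g_i(x) = a_i^T x - b_i:
  g_1((2, 0)) = -2
  g_2((2, 0)) = 0
Stationarity residual: grad f(x) + sum_i lambda_i a_i = (-2, -1)
  -> stationarity FAILS
Primal feasibility (all g_i <= 0): OK
Dual feasibility (all lambda_i >= 0): OK
Complementary slackness (lambda_i * g_i(x) = 0 for all i): OK

Verdict: the first failing condition is stationarity -> stat.

stat


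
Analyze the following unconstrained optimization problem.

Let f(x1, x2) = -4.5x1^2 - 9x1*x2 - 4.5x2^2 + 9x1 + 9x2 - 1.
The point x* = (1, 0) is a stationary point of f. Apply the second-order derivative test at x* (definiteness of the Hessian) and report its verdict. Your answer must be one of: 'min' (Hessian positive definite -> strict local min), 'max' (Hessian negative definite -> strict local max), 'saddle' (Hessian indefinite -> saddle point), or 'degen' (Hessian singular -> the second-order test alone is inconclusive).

Compute the Hessian H = grad^2 f:
  H = [[-9, -9], [-9, -9]]
Verify stationarity: grad f(x*) = H x* + g = (0, 0).
Eigenvalues of H: -18, 0.
H has a zero eigenvalue (singular; negative semidefinite but not definite), so H is neither positive definite, negative definite, nor indefinite. The second-order test alone is inconclusive -> degen.
(Indeed, f is constant along the null direction of H through x*, so x* is not a strict local extremum.)

degen


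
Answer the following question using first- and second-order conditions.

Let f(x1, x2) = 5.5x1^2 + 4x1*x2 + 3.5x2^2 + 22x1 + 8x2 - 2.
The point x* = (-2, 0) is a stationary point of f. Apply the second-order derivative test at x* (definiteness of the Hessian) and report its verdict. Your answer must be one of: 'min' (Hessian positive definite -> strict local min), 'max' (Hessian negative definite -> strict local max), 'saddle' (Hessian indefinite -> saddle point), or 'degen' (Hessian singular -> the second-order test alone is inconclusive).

Compute the Hessian H = grad^2 f:
  H = [[11, 4], [4, 7]]
Verify stationarity: grad f(x*) = H x* + g = (0, 0).
Eigenvalues of H: 4.5279, 13.4721.
Both eigenvalues > 0, so H is positive definite -> x* is a strict local min.

min


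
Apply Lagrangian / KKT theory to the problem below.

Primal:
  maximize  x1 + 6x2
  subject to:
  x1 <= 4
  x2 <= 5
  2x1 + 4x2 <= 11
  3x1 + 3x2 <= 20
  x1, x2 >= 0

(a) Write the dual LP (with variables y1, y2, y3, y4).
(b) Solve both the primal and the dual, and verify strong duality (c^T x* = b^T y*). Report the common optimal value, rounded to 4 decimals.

The standard primal-dual pair for 'max c^T x s.t. A x <= b, x >= 0' is:
  Dual:  min b^T y  s.t.  A^T y >= c,  y >= 0.

So the dual LP is:
  minimize  4y1 + 5y2 + 11y3 + 20y4
  subject to:
    y1 + 2y3 + 3y4 >= 1
    y2 + 4y3 + 3y4 >= 6
    y1, y2, y3, y4 >= 0

Solving the primal: x* = (0, 2.75).
  primal value c^T x* = 16.5.
Solving the dual: y* = (0, 0, 1.5, 0).
  dual value b^T y* = 16.5.
Strong duality: c^T x* = b^T y*. Confirmed.

16.5


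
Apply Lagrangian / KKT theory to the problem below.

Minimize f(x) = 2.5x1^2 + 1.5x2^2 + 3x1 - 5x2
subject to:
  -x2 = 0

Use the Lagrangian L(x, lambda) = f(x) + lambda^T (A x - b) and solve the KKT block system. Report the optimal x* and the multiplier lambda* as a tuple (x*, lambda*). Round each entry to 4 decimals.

Form the Lagrangian:
  L(x, lambda) = (1/2) x^T Q x + c^T x + lambda^T (A x - b)
Stationarity (grad_x L = 0): Q x + c + A^T lambda = 0.
Primal feasibility: A x = b.

This gives the KKT block system:
  [ Q   A^T ] [ x     ]   [-c ]
  [ A    0  ] [ lambda ] = [ b ]

Solving the linear system:
  x*      = (-0.6, 0)
  lambda* = (-5)
  f(x*)   = -0.9

x* = (-0.6, 0), lambda* = (-5)


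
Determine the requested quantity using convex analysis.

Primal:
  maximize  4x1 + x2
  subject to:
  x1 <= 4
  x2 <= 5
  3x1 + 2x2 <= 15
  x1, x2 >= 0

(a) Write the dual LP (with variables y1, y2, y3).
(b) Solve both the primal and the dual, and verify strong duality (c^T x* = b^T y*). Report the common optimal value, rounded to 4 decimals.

The standard primal-dual pair for 'max c^T x s.t. A x <= b, x >= 0' is:
  Dual:  min b^T y  s.t.  A^T y >= c,  y >= 0.

So the dual LP is:
  minimize  4y1 + 5y2 + 15y3
  subject to:
    y1 + 3y3 >= 4
    y2 + 2y3 >= 1
    y1, y2, y3 >= 0

Solving the primal: x* = (4, 1.5).
  primal value c^T x* = 17.5.
Solving the dual: y* = (2.5, 0, 0.5).
  dual value b^T y* = 17.5.
Strong duality: c^T x* = b^T y*. Confirmed.

17.5


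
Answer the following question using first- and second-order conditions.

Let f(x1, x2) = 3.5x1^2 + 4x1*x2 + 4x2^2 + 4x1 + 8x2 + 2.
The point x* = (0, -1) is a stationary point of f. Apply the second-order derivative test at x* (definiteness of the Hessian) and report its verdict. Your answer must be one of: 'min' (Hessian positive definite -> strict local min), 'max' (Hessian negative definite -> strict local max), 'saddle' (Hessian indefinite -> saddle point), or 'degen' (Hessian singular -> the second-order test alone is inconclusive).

Compute the Hessian H = grad^2 f:
  H = [[7, 4], [4, 8]]
Verify stationarity: grad f(x*) = H x* + g = (0, 0).
Eigenvalues of H: 3.4689, 11.5311.
Both eigenvalues > 0, so H is positive definite -> x* is a strict local min.

min


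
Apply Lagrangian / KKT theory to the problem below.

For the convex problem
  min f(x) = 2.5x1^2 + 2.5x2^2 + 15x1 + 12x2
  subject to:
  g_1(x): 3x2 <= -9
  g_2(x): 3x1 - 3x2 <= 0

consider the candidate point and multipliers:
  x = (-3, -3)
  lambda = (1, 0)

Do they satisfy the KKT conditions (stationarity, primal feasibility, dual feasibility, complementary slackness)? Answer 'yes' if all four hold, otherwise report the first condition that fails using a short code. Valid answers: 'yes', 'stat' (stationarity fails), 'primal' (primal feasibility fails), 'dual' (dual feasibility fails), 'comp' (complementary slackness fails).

Gradient of f: grad f(x) = Q x + c = (0, -3)
Constraint values g_i(x) = a_i^T x - b_i:
  g_1((-3, -3)) = 0
  g_2((-3, -3)) = 0
Stationarity residual: grad f(x) + sum_i lambda_i a_i = (0, 0)
  -> stationarity OK
Primal feasibility (all g_i <= 0): OK
Dual feasibility (all lambda_i >= 0): OK
Complementary slackness (lambda_i * g_i(x) = 0 for all i): OK

Verdict: yes, KKT holds.

yes


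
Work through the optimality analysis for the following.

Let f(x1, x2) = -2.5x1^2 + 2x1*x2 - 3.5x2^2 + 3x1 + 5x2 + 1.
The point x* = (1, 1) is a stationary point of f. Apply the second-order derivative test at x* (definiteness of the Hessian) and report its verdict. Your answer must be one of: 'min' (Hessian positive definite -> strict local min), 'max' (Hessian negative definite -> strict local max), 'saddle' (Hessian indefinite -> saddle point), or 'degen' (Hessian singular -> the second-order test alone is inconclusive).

Compute the Hessian H = grad^2 f:
  H = [[-5, 2], [2, -7]]
Verify stationarity: grad f(x*) = H x* + g = (0, 0).
Eigenvalues of H: -8.2361, -3.7639.
Both eigenvalues < 0, so H is negative definite -> x* is a strict local max.

max


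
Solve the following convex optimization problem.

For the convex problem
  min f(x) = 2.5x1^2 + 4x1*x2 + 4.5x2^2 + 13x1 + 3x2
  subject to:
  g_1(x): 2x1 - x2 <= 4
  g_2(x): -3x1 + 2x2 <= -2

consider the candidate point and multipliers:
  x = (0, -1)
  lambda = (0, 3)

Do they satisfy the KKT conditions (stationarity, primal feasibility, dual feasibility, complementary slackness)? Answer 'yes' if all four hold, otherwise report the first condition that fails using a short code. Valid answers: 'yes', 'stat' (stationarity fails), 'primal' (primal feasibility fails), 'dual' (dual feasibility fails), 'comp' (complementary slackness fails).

Gradient of f: grad f(x) = Q x + c = (9, -6)
Constraint values g_i(x) = a_i^T x - b_i:
  g_1((0, -1)) = -3
  g_2((0, -1)) = 0
Stationarity residual: grad f(x) + sum_i lambda_i a_i = (0, 0)
  -> stationarity OK
Primal feasibility (all g_i <= 0): OK
Dual feasibility (all lambda_i >= 0): OK
Complementary slackness (lambda_i * g_i(x) = 0 for all i): OK

Verdict: yes, KKT holds.

yes


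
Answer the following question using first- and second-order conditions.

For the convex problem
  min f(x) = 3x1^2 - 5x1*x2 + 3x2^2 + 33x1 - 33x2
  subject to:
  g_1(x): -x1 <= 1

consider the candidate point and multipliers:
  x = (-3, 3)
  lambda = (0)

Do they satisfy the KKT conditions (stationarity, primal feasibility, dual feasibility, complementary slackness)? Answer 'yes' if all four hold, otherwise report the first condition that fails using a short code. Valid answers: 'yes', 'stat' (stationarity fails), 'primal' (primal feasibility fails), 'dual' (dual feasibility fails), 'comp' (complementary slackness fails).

Gradient of f: grad f(x) = Q x + c = (0, 0)
Constraint values g_i(x) = a_i^T x - b_i:
  g_1((-3, 3)) = 2
Stationarity residual: grad f(x) + sum_i lambda_i a_i = (0, 0)
  -> stationarity OK
Primal feasibility (all g_i <= 0): FAILS
Dual feasibility (all lambda_i >= 0): OK
Complementary slackness (lambda_i * g_i(x) = 0 for all i): OK

Verdict: the first failing condition is primal_feasibility -> primal.

primal


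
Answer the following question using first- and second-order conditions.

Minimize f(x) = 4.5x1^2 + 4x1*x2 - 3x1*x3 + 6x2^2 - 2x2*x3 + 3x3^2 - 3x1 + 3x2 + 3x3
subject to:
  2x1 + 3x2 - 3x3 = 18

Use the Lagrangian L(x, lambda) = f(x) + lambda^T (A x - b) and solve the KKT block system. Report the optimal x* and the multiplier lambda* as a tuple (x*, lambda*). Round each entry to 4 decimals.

Form the Lagrangian:
  L(x, lambda) = (1/2) x^T Q x + c^T x + lambda^T (A x - b)
Stationarity (grad_x L = 0): Q x + c + A^T lambda = 0.
Primal feasibility: A x = b.

This gives the KKT block system:
  [ Q   A^T ] [ x     ]   [-c ]
  [ A    0  ] [ lambda ] = [ b ]

Solving the linear system:
  x*      = (0.3408, 1.1964, -4.5763)
  lambda* = (-9.2911)
  f(x*)   = 78.0391

x* = (0.3408, 1.1964, -4.5763), lambda* = (-9.2911)


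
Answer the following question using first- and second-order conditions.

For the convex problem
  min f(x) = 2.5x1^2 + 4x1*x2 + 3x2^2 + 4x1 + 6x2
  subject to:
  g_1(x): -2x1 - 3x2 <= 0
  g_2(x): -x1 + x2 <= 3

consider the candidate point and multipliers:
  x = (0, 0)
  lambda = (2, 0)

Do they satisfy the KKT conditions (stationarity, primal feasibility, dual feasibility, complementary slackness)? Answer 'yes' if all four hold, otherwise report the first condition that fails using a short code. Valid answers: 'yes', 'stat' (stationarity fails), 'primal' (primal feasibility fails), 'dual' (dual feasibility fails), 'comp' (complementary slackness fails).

Gradient of f: grad f(x) = Q x + c = (4, 6)
Constraint values g_i(x) = a_i^T x - b_i:
  g_1((0, 0)) = 0
  g_2((0, 0)) = -3
Stationarity residual: grad f(x) + sum_i lambda_i a_i = (0, 0)
  -> stationarity OK
Primal feasibility (all g_i <= 0): OK
Dual feasibility (all lambda_i >= 0): OK
Complementary slackness (lambda_i * g_i(x) = 0 for all i): OK

Verdict: yes, KKT holds.

yes


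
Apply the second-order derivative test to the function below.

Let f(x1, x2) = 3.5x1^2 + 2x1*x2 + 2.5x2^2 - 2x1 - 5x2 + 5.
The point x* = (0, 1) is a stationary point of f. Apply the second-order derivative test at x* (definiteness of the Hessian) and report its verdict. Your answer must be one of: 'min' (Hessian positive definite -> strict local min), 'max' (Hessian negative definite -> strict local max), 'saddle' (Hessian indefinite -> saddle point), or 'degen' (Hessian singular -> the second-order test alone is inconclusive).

Compute the Hessian H = grad^2 f:
  H = [[7, 2], [2, 5]]
Verify stationarity: grad f(x*) = H x* + g = (0, 0).
Eigenvalues of H: 3.7639, 8.2361.
Both eigenvalues > 0, so H is positive definite -> x* is a strict local min.

min


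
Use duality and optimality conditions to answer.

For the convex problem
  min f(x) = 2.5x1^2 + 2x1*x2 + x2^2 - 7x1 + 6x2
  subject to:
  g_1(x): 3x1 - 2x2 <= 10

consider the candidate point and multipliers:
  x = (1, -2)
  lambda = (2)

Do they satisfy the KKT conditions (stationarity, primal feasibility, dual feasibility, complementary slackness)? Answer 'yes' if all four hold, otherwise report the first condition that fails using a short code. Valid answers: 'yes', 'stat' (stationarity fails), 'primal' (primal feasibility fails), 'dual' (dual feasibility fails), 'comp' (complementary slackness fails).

Gradient of f: grad f(x) = Q x + c = (-6, 4)
Constraint values g_i(x) = a_i^T x - b_i:
  g_1((1, -2)) = -3
Stationarity residual: grad f(x) + sum_i lambda_i a_i = (0, 0)
  -> stationarity OK
Primal feasibility (all g_i <= 0): OK
Dual feasibility (all lambda_i >= 0): OK
Complementary slackness (lambda_i * g_i(x) = 0 for all i): FAILS

Verdict: the first failing condition is complementary_slackness -> comp.

comp


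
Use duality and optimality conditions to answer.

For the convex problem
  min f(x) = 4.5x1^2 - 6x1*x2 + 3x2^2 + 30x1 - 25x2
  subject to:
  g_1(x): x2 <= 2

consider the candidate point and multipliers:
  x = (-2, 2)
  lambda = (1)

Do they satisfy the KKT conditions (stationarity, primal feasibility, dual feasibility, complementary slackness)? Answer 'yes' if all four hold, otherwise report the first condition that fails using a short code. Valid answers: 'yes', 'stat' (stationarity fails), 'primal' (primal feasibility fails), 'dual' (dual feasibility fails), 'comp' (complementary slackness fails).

Gradient of f: grad f(x) = Q x + c = (0, -1)
Constraint values g_i(x) = a_i^T x - b_i:
  g_1((-2, 2)) = 0
Stationarity residual: grad f(x) + sum_i lambda_i a_i = (0, 0)
  -> stationarity OK
Primal feasibility (all g_i <= 0): OK
Dual feasibility (all lambda_i >= 0): OK
Complementary slackness (lambda_i * g_i(x) = 0 for all i): OK

Verdict: yes, KKT holds.

yes


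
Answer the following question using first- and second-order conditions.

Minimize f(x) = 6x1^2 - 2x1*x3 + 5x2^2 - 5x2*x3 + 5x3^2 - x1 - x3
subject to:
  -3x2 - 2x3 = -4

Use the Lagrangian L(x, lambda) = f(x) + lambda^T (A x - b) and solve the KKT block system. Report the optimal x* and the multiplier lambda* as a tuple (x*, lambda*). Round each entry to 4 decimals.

Form the Lagrangian:
  L(x, lambda) = (1/2) x^T Q x + c^T x + lambda^T (A x - b)
Stationarity (grad_x L = 0): Q x + c + A^T lambda = 0.
Primal feasibility: A x = b.

This gives the KKT block system:
  [ Q   A^T ] [ x     ]   [-c ]
  [ A    0  ] [ lambda ] = [ b ]

Solving the linear system:
  x*      = (0.2175, 0.7968, 0.8048)
  lambda* = (1.3146)
  f(x*)   = 2.1181

x* = (0.2175, 0.7968, 0.8048), lambda* = (1.3146)
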